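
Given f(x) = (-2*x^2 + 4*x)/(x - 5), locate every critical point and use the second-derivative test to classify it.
f'(x) = 2*(-x^2 + 10*x - 10)/(x^2 - 10*x + 25)

Solve f'(x) = 0:
  f'(x) = -2*(x^2 - 10*x + 10)/(x - 5)^2; the denominator is positive wherever f is defined, so f'(x) = 0 ⇔ -2*x^2 + 20*x - 20 = 0.
  Factor: -2*x^2 + 20*x - 20 = -2*(x^2 - 10*x + 10); x^2 - 10*x + 10 = 0 has no rational roots; quadratic formula: x = (10 ± √60)/2.
  ⇒ x = 5 - sqrt(15) ≈ 1.1270, sqrt(15) + 5 ≈ 8.8730

f''(x) = -60/(x^3 - 15*x^2 + 75*x - 125)
Second-derivative test at each critical point:
  f''(1.1270) = 1.0328 > 0 → local minimum
  f''(8.8730) = -1.0328 < 0 → local maximum

Critical points: x = 5 - sqrt(15) ≈ 1.1270 (local minimum); x = sqrt(15) + 5 ≈ 8.8730 (local maximum)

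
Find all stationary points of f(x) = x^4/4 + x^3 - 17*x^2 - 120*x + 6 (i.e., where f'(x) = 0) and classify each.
f'(x) = x^3 + 3*x^2 - 34*x - 120

Solve f'(x) = 0:
  Factor: x^3 + 3*x^2 - 34*x - 120 = (x - 6)*(x + 4)*(x + 5) = 0.
  ⇒ x = -5, -4, 6

f''(x) = 3*x^2 + 6*x - 34
Second-derivative test at each critical point:
  f''(-5) = 11 > 0 → local minimum
  f''(-4) = -10 < 0 → local maximum
  f''(6) = 110 > 0 → local minimum

Critical points: x = -5 (local minimum); x = -4 (local maximum); x = 6 (local minimum)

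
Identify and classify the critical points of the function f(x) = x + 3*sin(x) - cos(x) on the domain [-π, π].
f'(x) = sin(x) + 3*cos(x) + 1

Solve f'(x) = 0 on [-π, π]:
  f'(x) = 0 ⇔ sin(x) + 3*cos(x) = -1. Write the left side as R·cos(x + φ) with R = √(3² + (-1)²) = sqrt(10), cos φ = 3*sqrt(10)/10, sin φ = -sqrt(10)/10; then cos(x + φ) = -sqrt(10)/10. Solve for x and keep the solutions lying in [-π, π].
  ⇒ x = -pi/2 ≈ -1.5708, pi - atan(4/3) ≈ 2.2143

f''(x) = -3*sin(x) + cos(x)
Second-derivative test at each critical point:
  f''(-1.5708) = 3 > 0 → local minimum
  f''(2.2143) = -3 < 0 → local maximum

Critical points: x = -pi/2 ≈ -1.5708 (local minimum); x = pi - atan(4/3) ≈ 2.2143 (local maximum)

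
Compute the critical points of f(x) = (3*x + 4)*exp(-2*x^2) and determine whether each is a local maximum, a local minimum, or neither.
f'(x) = (-4*x*(3*x + 4) + 3)*exp(-2*x^2)

Solve f'(x) = 0:
  f'(x) = (-12*x^2 - 16*x + 3)·exp(-2*x^2) and exp(-2*x^2) > 0 for every x, so f'(x) = 0 ⇔ -12*x^2 - 16*x + 3 = 0.
  Factor: -12*x^2 - 16*x + 3 = -(2*x + 3)*(6*x - 1) = 0.
  ⇒ x = -3/2, 1/6

f''(x) = 4*(4*x^2*(3*x + 4) - 9*x - 4)*exp(-2*x^2)
Second-derivative test at each critical point:
  f''(-3/2) = 0.2222 > 0 → local minimum
  f''(1/6) = -18.9192 < 0 → local maximum

Critical points: x = -3/2 (local minimum); x = 1/6 (local maximum)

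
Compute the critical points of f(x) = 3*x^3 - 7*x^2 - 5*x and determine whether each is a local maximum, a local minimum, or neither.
f'(x) = 9*x^2 - 14*x - 5

Solve f'(x) = 0:
  9*x^2 - 14*x - 5 = 0 has no rational roots; quadratic formula: x = (14 ± √376)/18.
  ⇒ x = 7/9 - sqrt(94)/9 ≈ -0.2995, 7/9 + sqrt(94)/9 ≈ 1.8550

f''(x) = 18*x - 14
Second-derivative test at each critical point:
  f''(-0.2995) = -19.3907 < 0 → local maximum
  f''(1.8550) = 19.3907 > 0 → local minimum

Critical points: x = 7/9 - sqrt(94)/9 ≈ -0.2995 (local maximum); x = 7/9 + sqrt(94)/9 ≈ 1.8550 (local minimum)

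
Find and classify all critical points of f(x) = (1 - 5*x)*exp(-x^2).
f'(x) = (2*x*(5*x - 1) - 5)*exp(-x^2)

Solve f'(x) = 0:
  f'(x) = (10*x^2 - 2*x - 5)·exp(-x^2) and exp(-x^2) > 0 for every x, so f'(x) = 0 ⇔ 10*x^2 - 2*x - 5 = 0.
  10*x^2 - 2*x - 5 = 0 has no rational roots; quadratic formula: x = (2 ± √204)/20.
  ⇒ x = 1/10 - sqrt(51)/10 ≈ -0.6141, 1/10 + sqrt(51)/10 ≈ 0.8141

f''(x) = 2*(2*x^2*(1 - 5*x) + 15*x - 1)*exp(-x^2)
Second-derivative test at each critical point:
  f''(-0.6141) = -9.7952 < 0 → local maximum
  f''(0.8141) = 7.3613 > 0 → local minimum

Critical points: x = 1/10 - sqrt(51)/10 ≈ -0.6141 (local maximum); x = 1/10 + sqrt(51)/10 ≈ 0.8141 (local minimum)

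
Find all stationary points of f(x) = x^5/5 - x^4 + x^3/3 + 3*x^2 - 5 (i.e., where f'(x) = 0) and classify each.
f'(x) = x*(x^3 - 4*x^2 + x + 6)

Solve f'(x) = 0:
  Factor: x^4 - 4*x^3 + x^2 + 6*x = x*(x - 3)*(x - 2)*(x + 1) = 0.
  ⇒ x = -1, 0, 2, 3

f''(x) = 4*x^3 - 12*x^2 + 2*x + 6
Second-derivative test at each critical point:
  f''(-1) = -12 < 0 → local maximum
  f''(0) = 6 > 0 → local minimum
  f''(2) = -6 < 0 → local maximum
  f''(3) = 12 > 0 → local minimum

Critical points: x = -1 (local maximum); x = 0 (local minimum); x = 2 (local maximum); x = 3 (local minimum)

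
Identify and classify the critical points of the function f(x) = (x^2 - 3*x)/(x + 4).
f'(x) = (x^2 + 8*x - 12)/(x^2 + 8*x + 16)

Solve f'(x) = 0:
  f'(x) = (x^2 + 8*x - 12)/(x + 4)^2; the denominator is positive wherever f is defined, so f'(x) = 0 ⇔ x^2 + 8*x - 12 = 0.
  x^2 + 8*x - 12 = 0 has no rational roots; quadratic formula: x = (-8 ± √112)/2.
  ⇒ x = -2*sqrt(7) - 4 ≈ -9.2915, -4 + 2*sqrt(7) ≈ 1.2915

f''(x) = 56/(x^3 + 12*x^2 + 48*x + 64)
Second-derivative test at each critical point:
  f''(-9.2915) = -0.3780 < 0 → local maximum
  f''(1.2915) = 0.3780 > 0 → local minimum

Critical points: x = -2*sqrt(7) - 4 ≈ -9.2915 (local maximum); x = -4 + 2*sqrt(7) ≈ 1.2915 (local minimum)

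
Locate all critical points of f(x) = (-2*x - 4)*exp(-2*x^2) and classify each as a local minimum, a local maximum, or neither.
f'(x) = 2*(4*x*(x + 2) - 1)*exp(-2*x^2)

Solve f'(x) = 0:
  f'(x) = (8*x^2 + 16*x - 2)·exp(-2*x^2) and exp(-2*x^2) > 0 for every x, so f'(x) = 0 ⇔ 8*x^2 + 16*x - 2 = 0.
  Factor: 8*x^2 + 16*x - 2 = 2*(4*x^2 + 8*x - 1); 4*x^2 + 8*x - 1 = 0 has no rational roots; quadratic formula: x = (-8 ± √80)/8.
  ⇒ x = -sqrt(5)/2 - 1 ≈ -2.1180, -1 + sqrt(5)/2 ≈ 0.1180

f''(x) = 8*(-4*x^2*(x + 2) + 3*x + 2)*exp(-2*x^2)
Second-derivative test at each critical point:
  f''(-2.1180) = -0.0023 < 0 → local maximum
  f''(0.1180) = 17.3970 > 0 → local minimum

Critical points: x = -sqrt(5)/2 - 1 ≈ -2.1180 (local maximum); x = -1 + sqrt(5)/2 ≈ 0.1180 (local minimum)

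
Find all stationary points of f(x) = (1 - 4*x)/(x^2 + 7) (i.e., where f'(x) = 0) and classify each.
f'(x) = 2*(2*x^2 - x - 14)/(x^4 + 14*x^2 + 49)

Solve f'(x) = 0:
  f'(x) = 2*(2*x^2 - x - 14)/(x^2 + 7)^2; the denominator is positive wherever f is defined, so f'(x) = 0 ⇔ 4*x^2 - 2*x - 28 = 0.
  Factor: 4*x^2 - 2*x - 28 = 2*(2*x^2 - x - 14); 2*x^2 - x - 14 = 0 has no rational roots; quadratic formula: x = (1 ± √113)/4.
  ⇒ x = 1/4 - sqrt(113)/4 ≈ -2.4075, 1/4 + sqrt(113)/4 ≈ 2.9075

f''(x) = 2*(4*x^2*(1 - 4*x) + (12*x - 1)*(x^2 + 7))/(x^2 + 7)^3
Second-derivative test at each critical point:
  f''(-2.4075) = -0.1298 < 0 → local maximum
  f''(2.9075) = 0.0890 > 0 → local minimum

Critical points: x = 1/4 - sqrt(113)/4 ≈ -2.4075 (local maximum); x = 1/4 + sqrt(113)/4 ≈ 2.9075 (local minimum)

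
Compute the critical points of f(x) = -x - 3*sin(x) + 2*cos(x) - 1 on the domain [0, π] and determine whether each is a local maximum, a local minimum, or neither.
f'(x) = -2*sin(x) - 3*cos(x) - 1

Solve f'(x) = 0 on [0, π]:
  f'(x) = 0 ⇔ -2*sin(x) - 3*cos(x) = 1. Write the left side as R·cos(x + φ) with R = √((-3)² + 2²) = sqrt(13), cos φ = -3*sqrt(13)/13, sin φ = 2*sqrt(13)/13; then cos(x + φ) = sqrt(13)/13. Solve for x and keep the solutions lying in [0, π].
  ⇒ x = atan((-2 + 6*sqrt(3))/(-4*sqrt(3) - 3)) + pi ≈ 2.4398

f''(x) = 3*sin(x) - 2*cos(x)
Second-derivative test at each critical point:
  f''(2.4398) = 3.4641 > 0 → local minimum

Critical points: x = atan((-2 + 6*sqrt(3))/(-4*sqrt(3) - 3)) + pi ≈ 2.4398 (local minimum)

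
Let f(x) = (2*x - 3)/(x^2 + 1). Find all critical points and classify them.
f'(x) = 2*(-x^2 + 3*x + 1)/(x^4 + 2*x^2 + 1)

Solve f'(x) = 0:
  f'(x) = -2*(x^2 - 3*x - 1)/(x^2 + 1)^2; the denominator is positive wherever f is defined, so f'(x) = 0 ⇔ -2*x^2 + 6*x + 2 = 0.
  Factor: -2*x^2 + 6*x + 2 = -2*(x^2 - 3*x - 1); x^2 - 3*x - 1 = 0 has no rational roots; quadratic formula: x = (3 ± √13)/2.
  ⇒ x = 3/2 - sqrt(13)/2 ≈ -0.3028, 3/2 + sqrt(13)/2 ≈ 3.3028

f''(x) = 2*(4*x^2*(2*x - 3) + 3*(1 - 2*x)*(x^2 + 1))/(x^2 + 1)^3
Second-derivative test at each critical point:
  f''(-0.3028) = 6.0509 > 0 → local minimum
  f''(3.3028) = -0.0509 < 0 → local maximum

Critical points: x = 3/2 - sqrt(13)/2 ≈ -0.3028 (local minimum); x = 3/2 + sqrt(13)/2 ≈ 3.3028 (local maximum)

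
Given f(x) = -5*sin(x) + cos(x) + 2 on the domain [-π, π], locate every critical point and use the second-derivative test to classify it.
f'(x) = -sin(x) - 5*cos(x)

Solve f'(x) = 0 on [-π, π]:
  f'(x) = 0 ⇔ -5*cos(x) = sin(x) ⇔ tan(x) = -5, i.e. x = arctan(-5) + nπ; keep the solutions lying in [-π, π].
  ⇒ x = -atan(5) ≈ -1.3734, pi - atan(5) ≈ 1.7682

f''(x) = 5*sin(x) - cos(x)
Second-derivative test at each critical point:
  f''(-1.3734) = -5.0990 < 0 → local maximum
  f''(1.7682) = 5.0990 > 0 → local minimum

Critical points: x = -atan(5) ≈ -1.3734 (local maximum); x = pi - atan(5) ≈ 1.7682 (local minimum)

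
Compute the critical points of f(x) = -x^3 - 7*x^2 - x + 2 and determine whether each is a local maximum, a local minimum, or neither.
f'(x) = -3*x^2 - 14*x - 1

Solve f'(x) = 0:
  3*x^2 + 14*x + 1 = 0 has no rational roots; quadratic formula: x = (-14 ± √184)/6.
  ⇒ x = -7/3 - sqrt(46)/3 ≈ -4.5941, -7/3 + sqrt(46)/3 ≈ -0.0726

f''(x) = -6*x - 14
Second-derivative test at each critical point:
  f''(-4.5941) = 13.5647 > 0 → local minimum
  f''(-0.0726) = -13.5647 < 0 → local maximum

Critical points: x = -7/3 - sqrt(46)/3 ≈ -4.5941 (local minimum); x = -7/3 + sqrt(46)/3 ≈ -0.0726 (local maximum)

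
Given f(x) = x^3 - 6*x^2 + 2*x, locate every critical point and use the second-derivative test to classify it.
f'(x) = 3*x^2 - 12*x + 2

Solve f'(x) = 0:
  3*x^2 - 12*x + 2 = 0 has no rational roots; quadratic formula: x = (12 ± √120)/6.
  ⇒ x = 2 - sqrt(30)/3 ≈ 0.1743, sqrt(30)/3 + 2 ≈ 3.8257

f''(x) = 6*x - 12
Second-derivative test at each critical point:
  f''(0.1743) = -10.9545 < 0 → local maximum
  f''(3.8257) = 10.9545 > 0 → local minimum

Critical points: x = 2 - sqrt(30)/3 ≈ 0.1743 (local maximum); x = sqrt(30)/3 + 2 ≈ 3.8257 (local minimum)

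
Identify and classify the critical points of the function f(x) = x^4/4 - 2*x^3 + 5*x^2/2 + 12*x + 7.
f'(x) = x^3 - 6*x^2 + 5*x + 12

Solve f'(x) = 0:
  Factor: x^3 - 6*x^2 + 5*x + 12 = (x - 4)*(x - 3)*(x + 1) = 0.
  ⇒ x = -1, 3, 4

f''(x) = 3*x^2 - 12*x + 5
Second-derivative test at each critical point:
  f''(-1) = 20 > 0 → local minimum
  f''(3) = -4 < 0 → local maximum
  f''(4) = 5 > 0 → local minimum

Critical points: x = -1 (local minimum); x = 3 (local maximum); x = 4 (local minimum)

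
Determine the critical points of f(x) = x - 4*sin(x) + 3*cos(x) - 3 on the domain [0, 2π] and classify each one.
f'(x) = -3*sin(x) - 4*cos(x) + 1

Solve f'(x) = 0 on [0, 2π]:
  f'(x) = 0 ⇔ -3*sin(x) - 4*cos(x) = -1. Write the left side as R·cos(x + φ) with R = √((-4)² + 3²) = 5, cos φ = -4/5, sin φ = 3/5; then cos(x + φ) = -1/5. Solve for x and keep the solutions lying in [0, 2π].
  ⇒ x = atan((3 + 8*sqrt(6))/(4 - 6*sqrt(6))) + pi ≈ 2.0129, atan((3 - 8*sqrt(6))/(4 + 6*sqrt(6))) + 2*pi ≈ 5.5572

f''(x) = 4*sin(x) - 3*cos(x)
Second-derivative test at each critical point:
  f''(2.0129) = 4.8990 > 0 → local minimum
  f''(5.5572) = -4.8990 < 0 → local maximum

Critical points: x = atan((3 + 8*sqrt(6))/(4 - 6*sqrt(6))) + pi ≈ 2.0129 (local minimum); x = atan((3 - 8*sqrt(6))/(4 + 6*sqrt(6))) + 2*pi ≈ 5.5572 (local maximum)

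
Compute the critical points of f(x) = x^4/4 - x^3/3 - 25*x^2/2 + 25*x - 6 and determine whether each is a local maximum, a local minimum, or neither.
f'(x) = x^3 - x^2 - 25*x + 25

Solve f'(x) = 0:
  Factor: x^3 - x^2 - 25*x + 25 = (x - 5)*(x - 1)*(x + 5) = 0.
  ⇒ x = -5, 1, 5

f''(x) = 3*x^2 - 2*x - 25
Second-derivative test at each critical point:
  f''(-5) = 60 > 0 → local minimum
  f''(1) = -24 < 0 → local maximum
  f''(5) = 40 > 0 → local minimum

Critical points: x = -5 (local minimum); x = 1 (local maximum); x = 5 (local minimum)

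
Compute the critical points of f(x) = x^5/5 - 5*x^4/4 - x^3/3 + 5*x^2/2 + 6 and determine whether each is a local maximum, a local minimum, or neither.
f'(x) = x*(x^3 - 5*x^2 - x + 5)

Solve f'(x) = 0:
  Factor: x^4 - 5*x^3 - x^2 + 5*x = x*(x - 5)*(x - 1)*(x + 1) = 0.
  ⇒ x = -1, 0, 1, 5

f''(x) = 4*x^3 - 15*x^2 - 2*x + 5
Second-derivative test at each critical point:
  f''(-1) = -12 < 0 → local maximum
  f''(0) = 5 > 0 → local minimum
  f''(1) = -8 < 0 → local maximum
  f''(5) = 120 > 0 → local minimum

Critical points: x = -1 (local maximum); x = 0 (local minimum); x = 1 (local maximum); x = 5 (local minimum)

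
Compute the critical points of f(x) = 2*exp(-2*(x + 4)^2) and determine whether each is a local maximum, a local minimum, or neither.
f'(x) = 8*(-x - 4)*exp(-2*(x + 4)^2)

Solve f'(x) = 0:
  f'(x) = (-8*x - 32)·exp(-2*(x + 4)^2) and exp(-2*(x + 4)^2) > 0 for every x, so f'(x) = 0 ⇔ -8*x - 32 = 0.
  Factor: -8*x - 32 = -8*(x + 4) = 0.
  ⇒ x = -4

f''(x) = 8*(4*(x + 4)^2 - 1)*exp(-2*(x + 4)^2)
Second-derivative test at each critical point:
  f''(-4) = -8 < 0 → local maximum

Critical points: x = -4 (local maximum)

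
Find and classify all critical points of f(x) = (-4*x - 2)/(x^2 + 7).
f'(x) = 4*(x^2 + x - 7)/(x^4 + 14*x^2 + 49)

Solve f'(x) = 0:
  f'(x) = 4*(x^2 + x - 7)/(x^2 + 7)^2; the denominator is positive wherever f is defined, so f'(x) = 0 ⇔ 4*x^2 + 4*x - 28 = 0.
  Factor: 4*x^2 + 4*x - 28 = 4*(x^2 + x - 7); x^2 + x - 7 = 0 has no rational roots; quadratic formula: x = (-1 ± √29)/2.
  ⇒ x = -sqrt(29)/2 - 1/2 ≈ -3.1926, -1/2 + sqrt(29)/2 ≈ 2.1926

f''(x) = 4*(-4*x^2*(2*x + 1) + (6*x + 1)*(x^2 + 7))/(x^2 + 7)^3
Second-derivative test at each critical point:
  f''(-3.1926) = -0.0729 < 0 → local maximum
  f''(2.1926) = 0.1545 > 0 → local minimum

Critical points: x = -sqrt(29)/2 - 1/2 ≈ -3.1926 (local maximum); x = -1/2 + sqrt(29)/2 ≈ 2.1926 (local minimum)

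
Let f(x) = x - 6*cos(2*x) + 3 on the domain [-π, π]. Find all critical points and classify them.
f'(x) = 12*sin(2*x) + 1

Solve f'(x) = 0 on [-π, π]:
  f'(x) = 0 ⇔ sin(2*x) = -1/12, i.e. 2*x = arcsin(-1/12) + 2nπ or 2*x = π − arcsin(-1/12) + 2nπ; keep the solutions lying in [-π, π].
  ⇒ x = -pi/2 + asin(1/12)/2 ≈ -1.5291, -asin(1/12)/2 ≈ -0.0417, asin(1/12)/2 + pi/2 ≈ 1.6125, pi - asin(1/12)/2 ≈ 3.0999

f''(x) = 24*cos(2*x)
Second-derivative test at each critical point:
  f''(-1.5291) = -23.9165 < 0 → local maximum
  f''(-0.0417) = 23.9165 > 0 → local minimum
  f''(1.6125) = -23.9165 < 0 → local maximum
  f''(3.0999) = 23.9165 > 0 → local minimum

Critical points: x = -pi/2 + asin(1/12)/2 ≈ -1.5291 (local maximum); x = -asin(1/12)/2 ≈ -0.0417 (local minimum); x = asin(1/12)/2 + pi/2 ≈ 1.6125 (local maximum); x = pi - asin(1/12)/2 ≈ 3.0999 (local minimum)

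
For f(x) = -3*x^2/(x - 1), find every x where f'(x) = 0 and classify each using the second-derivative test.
f'(x) = 3*x*(2 - x)/(x - 1)^2

Solve f'(x) = 0:
  f'(x) = -3*x*(x - 2)/(x - 1)^2; the denominator is positive wherever f is defined, so f'(x) = 0 ⇔ -3*x^2 + 6*x = 0.
  Factor: -3*x^2 + 6*x = -3*x*(x - 2) = 0.
  ⇒ x = 0, 2

f''(x) = -6/(x^3 - 3*x^2 + 3*x - 1)
Second-derivative test at each critical point:
  f''(0) = 6 > 0 → local minimum
  f''(2) = -6 < 0 → local maximum

Critical points: x = 0 (local minimum); x = 2 (local maximum)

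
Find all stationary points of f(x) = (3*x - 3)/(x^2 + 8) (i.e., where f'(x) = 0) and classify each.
f'(x) = 3*(x^2 - 2*x*(x - 1) + 8)/(x^2 + 8)^2

Solve f'(x) = 0:
  f'(x) = -3*(x - 4)*(x + 2)/(x^2 + 8)^2; the denominator is positive wherever f is defined, so f'(x) = 0 ⇔ -3*x^2 + 6*x + 24 = 0.
  Factor: -3*x^2 + 6*x + 24 = -3*(x - 4)*(x + 2) = 0.
  ⇒ x = -2, 4

f''(x) = 6*(4*x^2*(x - 1) + (1 - 3*x)*(x^2 + 8))/(x^2 + 8)^3
Second-derivative test at each critical point:
  f''(-2) = 1/8 > 0 → local minimum
  f''(4) = -1/32 < 0 → local maximum

Critical points: x = -2 (local minimum); x = 4 (local maximum)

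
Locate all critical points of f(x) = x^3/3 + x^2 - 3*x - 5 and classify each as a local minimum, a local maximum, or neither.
f'(x) = x^2 + 2*x - 3

Solve f'(x) = 0:
  Factor: x^2 + 2*x - 3 = (x - 1)*(x + 3) = 0.
  ⇒ x = -3, 1

f''(x) = 2*x + 2
Second-derivative test at each critical point:
  f''(-3) = -4 < 0 → local maximum
  f''(1) = 4 > 0 → local minimum

Critical points: x = -3 (local maximum); x = 1 (local minimum)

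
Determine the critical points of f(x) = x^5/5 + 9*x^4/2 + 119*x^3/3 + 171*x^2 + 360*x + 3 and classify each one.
f'(x) = x^4 + 18*x^3 + 119*x^2 + 342*x + 360

Solve f'(x) = 0:
  Factor: x^4 + 18*x^3 + 119*x^2 + 342*x + 360 = (x + 3)*(x + 4)*(x + 5)*(x + 6) = 0.
  ⇒ x = -6, -5, -4, -3

f''(x) = 4*x^3 + 54*x^2 + 238*x + 342
Second-derivative test at each critical point:
  f''(-6) = -6 < 0 → local maximum
  f''(-5) = 2 > 0 → local minimum
  f''(-4) = -2 < 0 → local maximum
  f''(-3) = 6 > 0 → local minimum

Critical points: x = -6 (local maximum); x = -5 (local minimum); x = -4 (local maximum); x = -3 (local minimum)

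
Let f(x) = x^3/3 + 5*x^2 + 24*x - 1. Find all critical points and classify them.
f'(x) = x^2 + 10*x + 24

Solve f'(x) = 0:
  Factor: x^2 + 10*x + 24 = (x + 4)*(x + 6) = 0.
  ⇒ x = -6, -4

f''(x) = 2*x + 10
Second-derivative test at each critical point:
  f''(-6) = -2 < 0 → local maximum
  f''(-4) = 2 > 0 → local minimum

Critical points: x = -6 (local maximum); x = -4 (local minimum)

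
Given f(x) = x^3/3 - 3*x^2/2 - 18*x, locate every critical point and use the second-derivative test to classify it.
f'(x) = x^2 - 3*x - 18

Solve f'(x) = 0:
  Factor: x^2 - 3*x - 18 = (x - 6)*(x + 3) = 0.
  ⇒ x = -3, 6

f''(x) = 2*x - 3
Second-derivative test at each critical point:
  f''(-3) = -9 < 0 → local maximum
  f''(6) = 9 > 0 → local minimum

Critical points: x = -3 (local maximum); x = 6 (local minimum)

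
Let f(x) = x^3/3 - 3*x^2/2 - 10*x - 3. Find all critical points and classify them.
f'(x) = x^2 - 3*x - 10

Solve f'(x) = 0:
  Factor: x^2 - 3*x - 10 = (x - 5)*(x + 2) = 0.
  ⇒ x = -2, 5

f''(x) = 2*x - 3
Second-derivative test at each critical point:
  f''(-2) = -7 < 0 → local maximum
  f''(5) = 7 > 0 → local minimum

Critical points: x = -2 (local maximum); x = 5 (local minimum)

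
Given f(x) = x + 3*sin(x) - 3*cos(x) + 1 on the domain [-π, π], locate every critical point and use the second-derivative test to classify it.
f'(x) = 3*sqrt(2)*sin(x + pi/4) + 1

Solve f'(x) = 0 on [-π, π]:
  f'(x) = 0 ⇔ 3*sin(x) + 3*cos(x) = -1. Write the left side as R·cos(x + φ) with R = √(3² + (-3)²) = 3*sqrt(2), cos φ = sqrt(2)/2, sin φ = -sqrt(2)/2; then cos(x + φ) = -sqrt(2)/6. Solve for x and keep the solutions lying in [-π, π].
  ⇒ x = atan((-sqrt(17) - 1)/(-1 + sqrt(17))) ≈ -1.0233, atan((-1 + sqrt(17))/(-sqrt(17) - 1)) + pi ≈ 2.5941

f''(x) = 3*sqrt(2)*cos(x + pi/4)
Second-derivative test at each critical point:
  f''(-1.0233) = 4.1231 > 0 → local minimum
  f''(2.5941) = -4.1231 < 0 → local maximum

Critical points: x = atan((-sqrt(17) - 1)/(-1 + sqrt(17))) ≈ -1.0233 (local minimum); x = atan((-1 + sqrt(17))/(-sqrt(17) - 1)) + pi ≈ 2.5941 (local maximum)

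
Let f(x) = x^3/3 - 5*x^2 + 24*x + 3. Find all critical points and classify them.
f'(x) = x^2 - 10*x + 24

Solve f'(x) = 0:
  Factor: x^2 - 10*x + 24 = (x - 6)*(x - 4) = 0.
  ⇒ x = 4, 6

f''(x) = 2*x - 10
Second-derivative test at each critical point:
  f''(4) = -2 < 0 → local maximum
  f''(6) = 2 > 0 → local minimum

Critical points: x = 4 (local maximum); x = 6 (local minimum)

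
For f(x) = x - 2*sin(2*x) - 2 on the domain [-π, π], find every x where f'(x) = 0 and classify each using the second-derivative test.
f'(x) = 1 - 4*cos(2*x)

Solve f'(x) = 0 on [-π, π]:
  f'(x) = 0 ⇔ cos(2*x) = 1/4, i.e. 2*x = ±arccos(1/4) + 2nπ; keep the solutions lying in [-π, π].
  ⇒ x = -pi + acos(1/4)/2 ≈ -2.4825, -acos(1/4)/2 ≈ -0.6591, acos(1/4)/2 ≈ 0.6591, pi - acos(1/4)/2 ≈ 2.4825

f''(x) = 8*sin(2*x)
Second-derivative test at each critical point:
  f''(-2.4825) = 7.7460 > 0 → local minimum
  f''(-0.6591) = -7.7460 < 0 → local maximum
  f''(0.6591) = 7.7460 > 0 → local minimum
  f''(2.4825) = -7.7460 < 0 → local maximum

Critical points: x = -pi + acos(1/4)/2 ≈ -2.4825 (local minimum); x = -acos(1/4)/2 ≈ -0.6591 (local maximum); x = acos(1/4)/2 ≈ 0.6591 (local minimum); x = pi - acos(1/4)/2 ≈ 2.4825 (local maximum)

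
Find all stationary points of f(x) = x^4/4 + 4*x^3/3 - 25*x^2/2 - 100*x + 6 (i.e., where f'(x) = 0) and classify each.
f'(x) = x^3 + 4*x^2 - 25*x - 100

Solve f'(x) = 0:
  Factor: x^3 + 4*x^2 - 25*x - 100 = (x - 5)*(x + 4)*(x + 5) = 0.
  ⇒ x = -5, -4, 5

f''(x) = 3*x^2 + 8*x - 25
Second-derivative test at each critical point:
  f''(-5) = 10 > 0 → local minimum
  f''(-4) = -9 < 0 → local maximum
  f''(5) = 90 > 0 → local minimum

Critical points: x = -5 (local minimum); x = -4 (local maximum); x = 5 (local minimum)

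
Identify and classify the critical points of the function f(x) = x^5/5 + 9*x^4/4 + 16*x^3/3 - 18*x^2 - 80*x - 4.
f'(x) = x^4 + 9*x^3 + 16*x^2 - 36*x - 80

Solve f'(x) = 0:
  Factor: x^4 + 9*x^3 + 16*x^2 - 36*x - 80 = (x - 2)*(x + 2)*(x + 4)*(x + 5) = 0.
  ⇒ x = -5, -4, -2, 2

f''(x) = 4*x^3 + 27*x^2 + 32*x - 36
Second-derivative test at each critical point:
  f''(-5) = -21 < 0 → local maximum
  f''(-4) = 12 > 0 → local minimum
  f''(-2) = -24 < 0 → local maximum
  f''(2) = 168 > 0 → local minimum

Critical points: x = -5 (local maximum); x = -4 (local minimum); x = -2 (local maximum); x = 2 (local minimum)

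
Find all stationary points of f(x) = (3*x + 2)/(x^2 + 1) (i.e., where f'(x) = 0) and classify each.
f'(x) = (-3*x^2 - 4*x + 3)/(x^4 + 2*x^2 + 1)

Solve f'(x) = 0:
  f'(x) = -(3*x^2 + 4*x - 3)/(x^2 + 1)^2; the denominator is positive wherever f is defined, so f'(x) = 0 ⇔ -3*x^2 - 4*x + 3 = 0.
  3*x^2 + 4*x - 3 = 0 has no rational roots; quadratic formula: x = (-4 ± √52)/6.
  ⇒ x = -sqrt(13)/3 - 2/3 ≈ -1.8685, -2/3 + sqrt(13)/3 ≈ 0.5352

f''(x) = 2*(4*x^2*(3*x + 2) - (9*x + 2)*(x^2 + 1))/(x^2 + 1)^3
Second-derivative test at each critical point:
  f''(-1.8685) = 0.3575 > 0 → local minimum
  f''(0.5352) = -4.3575 < 0 → local maximum

Critical points: x = -sqrt(13)/3 - 2/3 ≈ -1.8685 (local minimum); x = -2/3 + sqrt(13)/3 ≈ 0.5352 (local maximum)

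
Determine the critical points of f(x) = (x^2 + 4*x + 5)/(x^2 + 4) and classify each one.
f'(x) = 2*(-2*x^2 - x + 8)/(x^4 + 8*x^2 + 16)

Solve f'(x) = 0:
  f'(x) = -2*(2*x^2 + x - 8)/(x^2 + 4)^2; the denominator is positive wherever f is defined, so f'(x) = 0 ⇔ -4*x^2 - 2*x + 16 = 0.
  Factor: -4*x^2 - 2*x + 16 = -2*(2*x^2 + x - 8); 2*x^2 + x - 8 = 0 has no rational roots; quadratic formula: x = (-1 ± √65)/4.
  ⇒ x = -sqrt(65)/4 - 1/4 ≈ -2.2656, -1/4 + sqrt(65)/4 ≈ 1.7656

f''(x) = 2*(4*x^3 + 3*x^2 - 48*x - 4)/(x^6 + 12*x^4 + 48*x^2 + 64)
Second-derivative test at each critical point:
  f''(-2.2656) = 0.1933 > 0 → local minimum
  f''(1.7656) = -0.3183 < 0 → local maximum

Critical points: x = -sqrt(65)/4 - 1/4 ≈ -2.2656 (local minimum); x = -1/4 + sqrt(65)/4 ≈ 1.7656 (local maximum)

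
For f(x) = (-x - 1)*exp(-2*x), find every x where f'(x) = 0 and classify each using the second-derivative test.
f'(x) = (2*x + 1)*exp(-2*x)

Solve f'(x) = 0:
  f'(x) = (2*x + 1)·exp(-2*x) and exp(-2*x) > 0 for every x, so f'(x) = 0 ⇔ 2*x + 1 = 0.
  2*x + 1 = 0.
  ⇒ x = -1/2

f''(x) = -4*x*exp(-2*x)
Second-derivative test at each critical point:
  f''(-1/2) = 5.4366 > 0 → local minimum

Critical points: x = -1/2 (local minimum)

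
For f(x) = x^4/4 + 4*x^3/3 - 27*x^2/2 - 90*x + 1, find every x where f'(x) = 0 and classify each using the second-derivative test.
f'(x) = x^3 + 4*x^2 - 27*x - 90

Solve f'(x) = 0:
  Factor: x^3 + 4*x^2 - 27*x - 90 = (x - 5)*(x + 3)*(x + 6) = 0.
  ⇒ x = -6, -3, 5

f''(x) = 3*x^2 + 8*x - 27
Second-derivative test at each critical point:
  f''(-6) = 33 > 0 → local minimum
  f''(-3) = -24 < 0 → local maximum
  f''(5) = 88 > 0 → local minimum

Critical points: x = -6 (local minimum); x = -3 (local maximum); x = 5 (local minimum)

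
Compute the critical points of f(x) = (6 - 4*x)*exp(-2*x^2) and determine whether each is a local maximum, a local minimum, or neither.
f'(x) = 4*(2*x*(2*x - 3) - 1)*exp(-2*x^2)

Solve f'(x) = 0:
  f'(x) = (16*x^2 - 24*x - 4)·exp(-2*x^2) and exp(-2*x^2) > 0 for every x, so f'(x) = 0 ⇔ 16*x^2 - 24*x - 4 = 0.
  Factor: 16*x^2 - 24*x - 4 = 4*(4*x^2 - 6*x - 1); 4*x^2 - 6*x - 1 = 0 has no rational roots; quadratic formula: x = (6 ± √52)/8.
  ⇒ x = 3/4 - sqrt(13)/4 ≈ -0.1514, 3/4 + sqrt(13)/4 ≈ 1.6514

f''(x) = 8*(4*x^2*(3 - 2*x) + 6*x - 3)*exp(-2*x^2)
Second-derivative test at each critical point:
  f''(-0.1514) = -27.5521 < 0 → local maximum
  f''(1.6514) = 0.1234 > 0 → local minimum

Critical points: x = 3/4 - sqrt(13)/4 ≈ -0.1514 (local maximum); x = 3/4 + sqrt(13)/4 ≈ 1.6514 (local minimum)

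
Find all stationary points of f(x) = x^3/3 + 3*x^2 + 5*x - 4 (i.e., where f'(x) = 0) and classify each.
f'(x) = x^2 + 6*x + 5

Solve f'(x) = 0:
  Factor: x^2 + 6*x + 5 = (x + 1)*(x + 5) = 0.
  ⇒ x = -5, -1

f''(x) = 2*x + 6
Second-derivative test at each critical point:
  f''(-5) = -4 < 0 → local maximum
  f''(-1) = 4 > 0 → local minimum

Critical points: x = -5 (local maximum); x = -1 (local minimum)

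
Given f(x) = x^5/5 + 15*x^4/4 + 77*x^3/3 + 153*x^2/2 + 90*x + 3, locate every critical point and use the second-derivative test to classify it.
f'(x) = x^4 + 15*x^3 + 77*x^2 + 153*x + 90

Solve f'(x) = 0:
  Factor: x^4 + 15*x^3 + 77*x^2 + 153*x + 90 = (x + 1)*(x + 3)*(x + 5)*(x + 6) = 0.
  ⇒ x = -6, -5, -3, -1

f''(x) = 4*x^3 + 45*x^2 + 154*x + 153
Second-derivative test at each critical point:
  f''(-6) = -15 < 0 → local maximum
  f''(-5) = 8 > 0 → local minimum
  f''(-3) = -12 < 0 → local maximum
  f''(-1) = 40 > 0 → local minimum

Critical points: x = -6 (local maximum); x = -5 (local minimum); x = -3 (local maximum); x = -1 (local minimum)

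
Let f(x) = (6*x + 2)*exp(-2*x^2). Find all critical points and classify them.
f'(x) = 2*(-4*x*(3*x + 1) + 3)*exp(-2*x^2)

Solve f'(x) = 0:
  f'(x) = (-24*x^2 - 8*x + 6)·exp(-2*x^2) and exp(-2*x^2) > 0 for every x, so f'(x) = 0 ⇔ -24*x^2 - 8*x + 6 = 0.
  Factor: -24*x^2 - 8*x + 6 = -2*(12*x^2 + 4*x - 3); 12*x^2 + 4*x - 3 = 0 has no rational roots; quadratic formula: x = (-4 ± √160)/24.
  ⇒ x = -sqrt(10)/6 - 1/6 ≈ -0.6937, -1/6 + sqrt(10)/6 ≈ 0.3604

f''(x) = 8*(4*x^2*(3*x + 1) - 9*x - 1)*exp(-2*x^2)
Second-derivative test at each critical point:
  f''(-0.6937) = 9.6626 > 0 → local minimum
  f''(0.3604) = -19.5112 < 0 → local maximum

Critical points: x = -sqrt(10)/6 - 1/6 ≈ -0.6937 (local minimum); x = -1/6 + sqrt(10)/6 ≈ 0.3604 (local maximum)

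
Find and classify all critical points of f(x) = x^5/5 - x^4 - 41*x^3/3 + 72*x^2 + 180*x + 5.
f'(x) = x^4 - 4*x^3 - 41*x^2 + 144*x + 180

Solve f'(x) = 0:
  Factor: x^4 - 4*x^3 - 41*x^2 + 144*x + 180 = (x - 6)*(x - 5)*(x + 1)*(x + 6) = 0.
  ⇒ x = -6, -1, 5, 6

f''(x) = 4*x^3 - 12*x^2 - 82*x + 144
Second-derivative test at each critical point:
  f''(-6) = -660 < 0 → local maximum
  f''(-1) = 210 > 0 → local minimum
  f''(5) = -66 < 0 → local maximum
  f''(6) = 84 > 0 → local minimum

Critical points: x = -6 (local maximum); x = -1 (local minimum); x = 5 (local maximum); x = 6 (local minimum)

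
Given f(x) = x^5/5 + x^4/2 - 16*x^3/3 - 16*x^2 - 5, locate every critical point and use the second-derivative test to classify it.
f'(x) = x*(x^3 + 2*x^2 - 16*x - 32)

Solve f'(x) = 0:
  Factor: x^4 + 2*x^3 - 16*x^2 - 32*x = x*(x - 4)*(x + 2)*(x + 4) = 0.
  ⇒ x = -4, -2, 0, 4

f''(x) = 4*x^3 + 6*x^2 - 32*x - 32
Second-derivative test at each critical point:
  f''(-4) = -64 < 0 → local maximum
  f''(-2) = 24 > 0 → local minimum
  f''(0) = -32 < 0 → local maximum
  f''(4) = 192 > 0 → local minimum

Critical points: x = -4 (local maximum); x = -2 (local minimum); x = 0 (local maximum); x = 4 (local minimum)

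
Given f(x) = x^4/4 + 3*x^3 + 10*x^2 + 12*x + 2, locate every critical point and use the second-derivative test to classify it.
f'(x) = x^3 + 9*x^2 + 20*x + 12

Solve f'(x) = 0:
  Factor: x^3 + 9*x^2 + 20*x + 12 = (x + 1)*(x + 2)*(x + 6) = 0.
  ⇒ x = -6, -2, -1

f''(x) = 3*x^2 + 18*x + 20
Second-derivative test at each critical point:
  f''(-6) = 20 > 0 → local minimum
  f''(-2) = -4 < 0 → local maximum
  f''(-1) = 5 > 0 → local minimum

Critical points: x = -6 (local minimum); x = -2 (local maximum); x = -1 (local minimum)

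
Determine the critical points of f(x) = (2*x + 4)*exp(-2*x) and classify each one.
f'(x) = 2*(-2*x - 3)*exp(-2*x)

Solve f'(x) = 0:
  f'(x) = (-4*x - 6)·exp(-2*x) and exp(-2*x) > 0 for every x, so f'(x) = 0 ⇔ -4*x - 6 = 0.
  Factor: -4*x - 6 = -2*(2*x + 3) = 0.
  ⇒ x = -3/2

f''(x) = 8*(x + 1)*exp(-2*x)
Second-derivative test at each critical point:
  f''(-3/2) = -80.3421 < 0 → local maximum

Critical points: x = -3/2 (local maximum)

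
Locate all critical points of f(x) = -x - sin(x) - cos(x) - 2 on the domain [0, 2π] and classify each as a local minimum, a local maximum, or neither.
f'(x) = sin(x) - cos(x) - 1

Solve f'(x) = 0 on [0, 2π]:
  f'(x) = 0 ⇔ sin(x) - cos(x) = 1. Write the left side as R·cos(x + φ) with R = √((-1)² + (-1)²) = sqrt(2), cos φ = -sqrt(2)/2, sin φ = -sqrt(2)/2; then cos(x + φ) = sqrt(2)/2. Solve for x and keep the solutions lying in [0, 2π].
  ⇒ x = pi/2 ≈ 1.5708, pi ≈ 3.1416

f''(x) = sin(x) + cos(x)
Second-derivative test at each critical point:
  f''(1.5708) = 1 > 0 → local minimum
  f''(3.1416) = -1 < 0 → local maximum

Critical points: x = pi/2 ≈ 1.5708 (local minimum); x = pi ≈ 3.1416 (local maximum)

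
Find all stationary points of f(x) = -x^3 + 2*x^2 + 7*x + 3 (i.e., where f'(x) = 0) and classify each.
f'(x) = -3*x^2 + 4*x + 7

Solve f'(x) = 0:
  Factor: -3*x^2 + 4*x + 7 = -(x + 1)*(3*x - 7) = 0.
  ⇒ x = -1, 7/3

f''(x) = 4 - 6*x
Second-derivative test at each critical point:
  f''(-1) = 10 > 0 → local minimum
  f''(7/3) = -10 < 0 → local maximum

Critical points: x = -1 (local minimum); x = 7/3 (local maximum)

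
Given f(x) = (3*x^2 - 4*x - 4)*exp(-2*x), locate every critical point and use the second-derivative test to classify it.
f'(x) = 2*(-3*x^2 + 7*x + 2)*exp(-2*x)

Solve f'(x) = 0:
  f'(x) = (-6*x^2 + 14*x + 4)·exp(-2*x) and exp(-2*x) > 0 for every x, so f'(x) = 0 ⇔ -6*x^2 + 14*x + 4 = 0.
  Factor: -6*x^2 + 14*x + 4 = -2*(3*x^2 - 7*x - 2); 3*x^2 - 7*x - 2 = 0 has no rational roots; quadratic formula: x = (7 ± √73)/6.
  ⇒ x = 7/6 - sqrt(73)/6 ≈ -0.2573, 7/6 + sqrt(73)/6 ≈ 2.5907

f''(x) = 2*(6*x^2 - 20*x + 3)*exp(-2*x)
Second-derivative test at each critical point:
  f''(-0.2573) = 28.5897 > 0 → local minimum
  f''(2.5907) = -0.0960 < 0 → local maximum

Critical points: x = 7/6 - sqrt(73)/6 ≈ -0.2573 (local minimum); x = 7/6 + sqrt(73)/6 ≈ 2.5907 (local maximum)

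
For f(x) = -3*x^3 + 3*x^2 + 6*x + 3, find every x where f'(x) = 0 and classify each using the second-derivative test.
f'(x) = -9*x^2 + 6*x + 6

Solve f'(x) = 0:
  Factor: -9*x^2 + 6*x + 6 = -3*(3*x^2 - 2*x - 2); 3*x^2 - 2*x - 2 = 0 has no rational roots; quadratic formula: x = (2 ± √28)/6.
  ⇒ x = 1/3 - sqrt(7)/3 ≈ -0.5486, 1/3 + sqrt(7)/3 ≈ 1.2153

f''(x) = 6 - 18*x
Second-derivative test at each critical point:
  f''(-0.5486) = 15.8745 > 0 → local minimum
  f''(1.2153) = -15.8745 < 0 → local maximum

Critical points: x = 1/3 - sqrt(7)/3 ≈ -0.5486 (local minimum); x = 1/3 + sqrt(7)/3 ≈ 1.2153 (local maximum)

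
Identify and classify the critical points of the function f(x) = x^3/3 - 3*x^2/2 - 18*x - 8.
f'(x) = x^2 - 3*x - 18

Solve f'(x) = 0:
  Factor: x^2 - 3*x - 18 = (x - 6)*(x + 3) = 0.
  ⇒ x = -3, 6

f''(x) = 2*x - 3
Second-derivative test at each critical point:
  f''(-3) = -9 < 0 → local maximum
  f''(6) = 9 > 0 → local minimum

Critical points: x = -3 (local maximum); x = 6 (local minimum)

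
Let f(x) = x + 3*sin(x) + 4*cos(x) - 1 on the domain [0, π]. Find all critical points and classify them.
f'(x) = -4*sin(x) + 3*cos(x) + 1

Solve f'(x) = 0 on [0, π]:
  f'(x) = 0 ⇔ -4*sin(x) + 3*cos(x) = -1. Write the left side as R·cos(x + φ) with R = √(3² + 4²) = 5, cos φ = 3/5, sin φ = 4/5; then cos(x + φ) = -1/5. Solve for x and keep the solutions lying in [0, π].
  ⇒ x = atan((4 + 6*sqrt(6))/(-3 + 8*sqrt(6))) ≈ 0.8449

f''(x) = -3*sin(x) - 4*cos(x)
Second-derivative test at each critical point:
  f''(0.8449) = -4.8990 < 0 → local maximum

Critical points: x = atan((4 + 6*sqrt(6))/(-3 + 8*sqrt(6))) ≈ 0.8449 (local maximum)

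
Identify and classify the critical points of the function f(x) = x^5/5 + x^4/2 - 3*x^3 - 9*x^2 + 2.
f'(x) = x*(x^3 + 2*x^2 - 9*x - 18)

Solve f'(x) = 0:
  Factor: x^4 + 2*x^3 - 9*x^2 - 18*x = x*(x - 3)*(x + 2)*(x + 3) = 0.
  ⇒ x = -3, -2, 0, 3

f''(x) = 4*x^3 + 6*x^2 - 18*x - 18
Second-derivative test at each critical point:
  f''(-3) = -18 < 0 → local maximum
  f''(-2) = 10 > 0 → local minimum
  f''(0) = -18 < 0 → local maximum
  f''(3) = 90 > 0 → local minimum

Critical points: x = -3 (local maximum); x = -2 (local minimum); x = 0 (local maximum); x = 3 (local minimum)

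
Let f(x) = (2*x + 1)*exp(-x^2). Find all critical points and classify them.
f'(x) = 2*(-x*(2*x + 1) + 1)*exp(-x^2)

Solve f'(x) = 0:
  f'(x) = (-4*x^2 - 2*x + 2)·exp(-x^2) and exp(-x^2) > 0 for every x, so f'(x) = 0 ⇔ -4*x^2 - 2*x + 2 = 0.
  Factor: -4*x^2 - 2*x + 2 = -2*(x + 1)*(2*x - 1) = 0.
  ⇒ x = -1, 1/2

f''(x) = 2*(2*x^2*(2*x + 1) - 6*x - 1)*exp(-x^2)
Second-derivative test at each critical point:
  f''(-1) = 2.2073 > 0 → local minimum
  f''(1/2) = -4.6728 < 0 → local maximum

Critical points: x = -1 (local minimum); x = 1/2 (local maximum)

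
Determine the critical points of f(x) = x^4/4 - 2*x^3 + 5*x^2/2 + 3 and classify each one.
f'(x) = x*(x^2 - 6*x + 5)

Solve f'(x) = 0:
  Factor: x^3 - 6*x^2 + 5*x = x*(x - 5)*(x - 1) = 0.
  ⇒ x = 0, 1, 5

f''(x) = 3*x^2 - 12*x + 5
Second-derivative test at each critical point:
  f''(0) = 5 > 0 → local minimum
  f''(1) = -4 < 0 → local maximum
  f''(5) = 20 > 0 → local minimum

Critical points: x = 0 (local minimum); x = 1 (local maximum); x = 5 (local minimum)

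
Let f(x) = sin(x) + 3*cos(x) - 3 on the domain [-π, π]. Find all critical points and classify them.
f'(x) = -3*sin(x) + cos(x)

Solve f'(x) = 0 on [-π, π]:
  f'(x) = 0 ⇔ cos(x) = 3*sin(x) ⇔ tan(x) = 1/3, i.e. x = arctan(1/3) + nπ; keep the solutions lying in [-π, π].
  ⇒ x = -pi + atan(1/3) ≈ -2.8198, atan(1/3) ≈ 0.3218

f''(x) = -sin(x) - 3*cos(x)
Second-derivative test at each critical point:
  f''(-2.8198) = 3.1623 > 0 → local minimum
  f''(0.3218) = -3.1623 < 0 → local maximum

Critical points: x = -pi + atan(1/3) ≈ -2.8198 (local minimum); x = atan(1/3) ≈ 0.3218 (local maximum)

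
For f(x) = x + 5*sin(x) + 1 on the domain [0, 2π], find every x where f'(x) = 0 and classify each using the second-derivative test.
f'(x) = 5*cos(x) + 1

Solve f'(x) = 0 on [0, 2π]:
  f'(x) = 0 ⇔ cos(x) = -1/5, i.e. x = ±arccos(-1/5) + 2nπ; keep the solutions lying in [0, 2π].
  ⇒ x = acos(-1/5) ≈ 1.7722, -acos(-1/5) + 2*pi ≈ 4.5110

f''(x) = -5*sin(x)
Second-derivative test at each critical point:
  f''(1.7722) = -4.8990 < 0 → local maximum
  f''(4.5110) = 4.8990 > 0 → local minimum

Critical points: x = acos(-1/5) ≈ 1.7722 (local maximum); x = -acos(-1/5) + 2*pi ≈ 4.5110 (local minimum)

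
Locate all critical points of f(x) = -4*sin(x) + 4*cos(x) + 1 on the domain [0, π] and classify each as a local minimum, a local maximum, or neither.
f'(x) = -4*sqrt(2)*sin(x + pi/4)

Solve f'(x) = 0 on [0, π]:
  f'(x) = 0 ⇔ -4*cos(x) = 4*sin(x) ⇔ tan(x) = -1, i.e. x = arctan(-1) + nπ; keep the solutions lying in [0, π].
  ⇒ x = 3*pi/4 ≈ 2.3562

f''(x) = -4*sqrt(2)*cos(x + pi/4)
Second-derivative test at each critical point:
  f''(2.3562) = 5.6569 > 0 → local minimum

Critical points: x = 3*pi/4 ≈ 2.3562 (local minimum)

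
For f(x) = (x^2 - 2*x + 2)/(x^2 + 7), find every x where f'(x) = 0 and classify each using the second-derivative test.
f'(x) = 2*(x^2 + 5*x - 7)/(x^4 + 14*x^2 + 49)

Solve f'(x) = 0:
  f'(x) = 2*(x^2 + 5*x - 7)/(x^2 + 7)^2; the denominator is positive wherever f is defined, so f'(x) = 0 ⇔ 2*x^2 + 10*x - 14 = 0.
  Factor: 2*x^2 + 10*x - 14 = 2*(x^2 + 5*x - 7); x^2 + 5*x - 7 = 0 has no rational roots; quadratic formula: x = (-5 ± √53)/2.
  ⇒ x = -sqrt(53)/2 - 5/2 ≈ -6.1401, -5/2 + sqrt(53)/2 ≈ 1.1401

f''(x) = 2*(-2*x^3 - 15*x^2 + 42*x + 35)/(x^6 + 21*x^4 + 147*x^2 + 343)
Second-derivative test at each critical point:
  f''(-6.1401) = -0.0073 < 0 → local maximum
  f''(1.1401) = 0.2114 > 0 → local minimum

Critical points: x = -sqrt(53)/2 - 5/2 ≈ -6.1401 (local maximum); x = -5/2 + sqrt(53)/2 ≈ 1.1401 (local minimum)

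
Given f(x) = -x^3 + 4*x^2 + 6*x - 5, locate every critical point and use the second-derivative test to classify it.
f'(x) = -3*x^2 + 8*x + 6

Solve f'(x) = 0:
  3*x^2 - 8*x - 6 = 0 has no rational roots; quadratic formula: x = (8 ± √136)/6.
  ⇒ x = 4/3 - sqrt(34)/3 ≈ -0.6103, 4/3 + sqrt(34)/3 ≈ 3.2770

f''(x) = 8 - 6*x
Second-derivative test at each critical point:
  f''(-0.6103) = 11.6619 > 0 → local minimum
  f''(3.2770) = -11.6619 < 0 → local maximum

Critical points: x = 4/3 - sqrt(34)/3 ≈ -0.6103 (local minimum); x = 4/3 + sqrt(34)/3 ≈ 3.2770 (local maximum)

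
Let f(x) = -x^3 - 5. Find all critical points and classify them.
f'(x) = -3*x^2

Solve f'(x) = 0:
  ⇒ x = 0

f''(x) = -6*x
Second-derivative test at each critical point:
  f''(0) = 0, so the second-derivative test is inconclusive; use the first-derivative test: f'(-1/4) = -0.1875, f'(1/4) = -0.1875 — f' is negative on both sides (no sign change) → neither a local maximum nor a local minimum

Critical points: x = 0 (neither)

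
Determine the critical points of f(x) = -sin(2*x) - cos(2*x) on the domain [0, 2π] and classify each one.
f'(x) = -2*sqrt(2)*cos(2*x + pi/4)

Solve f'(x) = 0 on [0, 2π]:
  f'(x) = 0 ⇔ -cos(2*x) = -sin(2*x) ⇔ tan(2*x) = 1, i.e. 2*x = arctan(1) + nπ; keep the solutions lying in [0, 2π].
  ⇒ x = pi/8 ≈ 0.3927, 5*pi/8 ≈ 1.9635, 9*pi/8 ≈ 3.5343, 13*pi/8 ≈ 5.1051

f''(x) = 4*sqrt(2)*sin(2*x + pi/4)
Second-derivative test at each critical point:
  f''(0.3927) = 5.6569 > 0 → local minimum
  f''(1.9635) = -5.6569 < 0 → local maximum
  f''(3.5343) = 5.6569 > 0 → local minimum
  f''(5.1051) = -5.6569 < 0 → local maximum

Critical points: x = pi/8 ≈ 0.3927 (local minimum); x = 5*pi/8 ≈ 1.9635 (local maximum); x = 9*pi/8 ≈ 3.5343 (local minimum); x = 13*pi/8 ≈ 5.1051 (local maximum)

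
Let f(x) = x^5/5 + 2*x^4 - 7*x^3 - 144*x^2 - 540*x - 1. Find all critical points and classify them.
f'(x) = x^4 + 8*x^3 - 21*x^2 - 288*x - 540

Solve f'(x) = 0:
  Factor: x^4 + 8*x^3 - 21*x^2 - 288*x - 540 = (x - 6)*(x + 3)*(x + 5)*(x + 6) = 0.
  ⇒ x = -6, -5, -3, 6

f''(x) = 4*x^3 + 24*x^2 - 42*x - 288
Second-derivative test at each critical point:
  f''(-6) = -36 < 0 → local maximum
  f''(-5) = 22 > 0 → local minimum
  f''(-3) = -54 < 0 → local maximum
  f''(6) = 1188 > 0 → local minimum

Critical points: x = -6 (local maximum); x = -5 (local minimum); x = -3 (local maximum); x = 6 (local minimum)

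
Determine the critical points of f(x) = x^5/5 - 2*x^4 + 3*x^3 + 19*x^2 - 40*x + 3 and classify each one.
f'(x) = x^4 - 8*x^3 + 9*x^2 + 38*x - 40

Solve f'(x) = 0:
  Factor: x^4 - 8*x^3 + 9*x^2 + 38*x - 40 = (x - 5)*(x - 4)*(x - 1)*(x + 2) = 0.
  ⇒ x = -2, 1, 4, 5

f''(x) = 4*x^3 - 24*x^2 + 18*x + 38
Second-derivative test at each critical point:
  f''(-2) = -126 < 0 → local maximum
  f''(1) = 36 > 0 → local minimum
  f''(4) = -18 < 0 → local maximum
  f''(5) = 28 > 0 → local minimum

Critical points: x = -2 (local maximum); x = 1 (local minimum); x = 4 (local maximum); x = 5 (local minimum)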